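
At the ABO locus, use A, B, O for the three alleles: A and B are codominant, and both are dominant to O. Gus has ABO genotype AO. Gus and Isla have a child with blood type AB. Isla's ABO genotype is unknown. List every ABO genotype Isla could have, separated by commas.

For each candidate genotype of Isla, check whether crossing it with AO can produce every observed child phenotype.
  AA → possible child types {A} ✗
  AB → possible child types {A, B, AB} ✓
  AO → possible child types {O, A} ✗
  BB → possible child types {B, AB} ✓
  BO → possible child types {O, A, B, AB} ✓
  OO → possible child types {O, A} ✗

AB, BB, BO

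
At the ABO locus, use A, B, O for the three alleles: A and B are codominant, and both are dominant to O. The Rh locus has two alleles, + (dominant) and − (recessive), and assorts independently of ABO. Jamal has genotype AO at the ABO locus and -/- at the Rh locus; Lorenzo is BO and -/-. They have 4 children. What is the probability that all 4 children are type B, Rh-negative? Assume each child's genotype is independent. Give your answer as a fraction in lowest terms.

1/256

ABO cross AO × BO → 1/4 O, 1/4 A, 1/4 B, 1/4 AB.
Rh cross -/- × -/- → 1 Rh-; so P(type B, Rh-negative) = 1/4 × 1 = 1/4 per child.
All 4 independent: (1/4)^4 = 1/256.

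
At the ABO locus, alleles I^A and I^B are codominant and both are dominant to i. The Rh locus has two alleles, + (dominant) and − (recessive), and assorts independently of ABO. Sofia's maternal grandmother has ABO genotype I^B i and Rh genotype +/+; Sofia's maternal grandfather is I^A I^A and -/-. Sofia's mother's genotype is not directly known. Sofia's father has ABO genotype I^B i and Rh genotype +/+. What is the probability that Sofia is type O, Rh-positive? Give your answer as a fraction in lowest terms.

1/8

Sofia's mother's ABO genotype from I^B i × I^A I^A: 1/2 I^A I^B, 1/2 I^A i.
Crossing each possibility with the father I^B i and summing P(type O): 1/2·0 + 1/2·1/4 = 1/8.
Similarly for Rh via the mother's Rh distribution: P(Rh+) = 1.
Independent loci: 1/8 × 1 = 1/8.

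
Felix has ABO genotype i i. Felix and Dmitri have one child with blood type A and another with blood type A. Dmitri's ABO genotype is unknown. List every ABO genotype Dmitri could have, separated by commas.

I^A I^A, I^A I^B, I^A i

For each candidate genotype of Dmitri, check whether crossing it with i i can produce every observed child phenotype.
  I^A I^A → possible child types {A} ✓
  I^A I^B → possible child types {A, B} ✓
  I^A i → possible child types {O, A} ✓
  I^B I^B → possible child types {B} ✗
  I^B i → possible child types {O, B} ✗
  i i → possible child types {O} ✗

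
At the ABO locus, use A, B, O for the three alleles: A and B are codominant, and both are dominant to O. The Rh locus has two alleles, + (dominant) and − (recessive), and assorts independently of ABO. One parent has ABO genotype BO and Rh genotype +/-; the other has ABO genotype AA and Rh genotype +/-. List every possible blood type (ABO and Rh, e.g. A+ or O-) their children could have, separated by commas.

A+, A-, AB+, AB-

Gametes from BO × AA give offspring ABO genotypes AB, AO, i.e. phenotypes A, AB.
Rh cross +/- × +/- → phenotypes Rh+, Rh-.
Combining independently: A+, A-, AB+, AB-.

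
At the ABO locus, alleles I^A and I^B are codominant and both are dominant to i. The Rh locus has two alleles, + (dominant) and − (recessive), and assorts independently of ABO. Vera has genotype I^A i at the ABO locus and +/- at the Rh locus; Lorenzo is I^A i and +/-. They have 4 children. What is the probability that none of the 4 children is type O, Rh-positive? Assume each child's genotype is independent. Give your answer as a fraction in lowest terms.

ABO cross I^A i × I^A i → 1/4 O, 3/4 A.
Rh cross +/- × +/- → 3/4 Rh+, 1/4 Rh-; so P(type O, Rh-positive) = 1/4 × 3/4 = 3/16 per child.
P(not type O, Rh-positive) = 13/16 for one child; (13/16)^4 = 28561/65536.

28561/65536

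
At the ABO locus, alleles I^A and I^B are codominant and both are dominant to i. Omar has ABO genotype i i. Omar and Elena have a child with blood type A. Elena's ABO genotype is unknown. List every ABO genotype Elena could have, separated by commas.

For each candidate genotype of Elena, check whether crossing it with i i can produce every observed child phenotype.
  I^A I^A → possible child types {A} ✓
  I^A I^B → possible child types {A, B} ✓
  I^A i → possible child types {O, A} ✓
  I^B I^B → possible child types {B} ✗
  I^B i → possible child types {O, B} ✗
  i i → possible child types {O} ✗

I^A I^A, I^A I^B, I^A i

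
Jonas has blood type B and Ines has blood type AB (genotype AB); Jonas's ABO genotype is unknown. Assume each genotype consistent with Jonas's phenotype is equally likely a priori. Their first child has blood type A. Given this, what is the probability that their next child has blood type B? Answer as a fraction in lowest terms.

Possible genotypes: Jonas ∈ {BB, BO}; Ines ∈ {AB}.
Weight each parental genotype pair by prior × P(type-A child):
  BO × AB: posterior weight 1; P(next child type B) = 1/2.
Weighted sum = 1/2.

1/2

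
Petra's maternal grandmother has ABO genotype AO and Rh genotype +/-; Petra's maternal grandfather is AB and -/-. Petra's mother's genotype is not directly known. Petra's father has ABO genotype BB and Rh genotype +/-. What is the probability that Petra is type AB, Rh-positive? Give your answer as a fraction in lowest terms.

Petra's mother's ABO genotype from AO × AB: 1/4 AA, 1/4 AB, 1/4 AO, 1/4 BO.
Crossing each possibility with the father BB and summing P(type AB): 1/4·1 + 1/4·1/2 + 1/4·1/2 + 1/4·0 = 1/2.
Similarly for Rh via the mother's Rh distribution: P(Rh+) = 5/8.
Independent loci: 1/2 × 5/8 = 5/16.

5/16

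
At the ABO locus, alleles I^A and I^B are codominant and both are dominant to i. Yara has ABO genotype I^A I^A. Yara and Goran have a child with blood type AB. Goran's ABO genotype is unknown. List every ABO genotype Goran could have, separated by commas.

For each candidate genotype of Goran, check whether crossing it with I^A I^A can produce every observed child phenotype.
  I^A I^A → possible child types {A} ✗
  I^A I^B → possible child types {A, AB} ✓
  I^A i → possible child types {A} ✗
  I^B I^B → possible child types {AB} ✓
  I^B i → possible child types {A, AB} ✓
  i i → possible child types {A} ✗

I^A I^B, I^B I^B, I^B i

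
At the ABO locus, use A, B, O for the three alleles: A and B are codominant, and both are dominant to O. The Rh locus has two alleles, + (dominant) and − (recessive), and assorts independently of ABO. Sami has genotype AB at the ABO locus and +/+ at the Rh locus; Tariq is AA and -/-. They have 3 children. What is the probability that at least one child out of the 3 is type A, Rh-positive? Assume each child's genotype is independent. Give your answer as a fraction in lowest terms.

ABO cross AB × AA → 1/2 A, 1/2 AB.
Rh cross +/+ × -/- → 1 Rh+; so P(type A, Rh-positive) = 1/2 × 1 = 1/2 per child.
P(none) = (1/2)^3 = 1/8; P(at least one) = 1 − 1/8 = 7/8.

7/8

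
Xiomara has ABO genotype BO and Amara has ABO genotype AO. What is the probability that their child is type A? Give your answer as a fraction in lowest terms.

1/4

ABO cross BO × AO → offspring phenotypes: 1/4 O, 1/4 A, 1/4 B, 1/4 AB.
So P(type A) = 1/4.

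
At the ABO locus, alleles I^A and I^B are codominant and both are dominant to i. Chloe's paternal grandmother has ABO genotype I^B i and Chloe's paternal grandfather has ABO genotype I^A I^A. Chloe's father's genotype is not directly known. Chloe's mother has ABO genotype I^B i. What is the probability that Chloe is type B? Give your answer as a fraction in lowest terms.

3/8

Chloe's father's ABO genotype from I^B i × I^A I^A: 1/2 I^A I^B, 1/2 I^A i.
Crossing each possibility with the mother I^B i and summing P(type B): 1/2·1/2 + 1/2·1/4 = 3/8.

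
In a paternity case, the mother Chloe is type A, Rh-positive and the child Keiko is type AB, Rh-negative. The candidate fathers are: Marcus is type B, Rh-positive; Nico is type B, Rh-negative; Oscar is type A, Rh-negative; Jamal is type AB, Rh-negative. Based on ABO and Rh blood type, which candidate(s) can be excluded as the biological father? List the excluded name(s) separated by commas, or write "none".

Oscar

A candidate is excluded only if no genotype consistent with his phenotype could produce a type AB, Rh-negative child with a type A, Rh-positive mother.
Oscar (type A, Rh-): no genotype consistent with that phenotype can produce a type-AB Rh- child with a type-A mother.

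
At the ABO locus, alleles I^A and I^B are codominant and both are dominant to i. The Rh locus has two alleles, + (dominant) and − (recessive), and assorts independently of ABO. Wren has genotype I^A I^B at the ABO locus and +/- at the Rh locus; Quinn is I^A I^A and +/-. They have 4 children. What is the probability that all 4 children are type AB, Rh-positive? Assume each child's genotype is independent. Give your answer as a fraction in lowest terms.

81/4096

ABO cross I^A I^B × I^A I^A → 1/2 A, 1/2 AB.
Rh cross +/- × +/- → 3/4 Rh+, 1/4 Rh-; so P(type AB, Rh-positive) = 1/2 × 3/4 = 3/8 per child.
All 4 independent: (3/8)^4 = 81/4096.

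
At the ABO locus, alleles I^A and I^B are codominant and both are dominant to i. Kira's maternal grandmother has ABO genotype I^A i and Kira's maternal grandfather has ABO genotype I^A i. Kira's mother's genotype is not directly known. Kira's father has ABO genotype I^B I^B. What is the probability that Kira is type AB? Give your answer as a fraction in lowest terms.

1/2

Kira's mother's ABO genotype from I^A i × I^A i: 1/4 I^A I^A, 1/2 I^A i, 1/4 i i.
Crossing each possibility with the father I^B I^B and summing P(type AB): 1/4·1 + 1/2·1/2 + 1/4·0 = 1/2.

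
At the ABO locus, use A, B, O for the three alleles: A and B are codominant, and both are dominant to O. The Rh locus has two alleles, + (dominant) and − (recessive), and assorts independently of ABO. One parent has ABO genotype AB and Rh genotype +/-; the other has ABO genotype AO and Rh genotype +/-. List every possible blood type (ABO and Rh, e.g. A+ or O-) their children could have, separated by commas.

Gametes from AB × AO give offspring ABO genotypes AA, AB, AO, BO, i.e. phenotypes A, B, AB.
Rh cross +/- × +/- → phenotypes Rh+, Rh-.
Combining independently: A+, A-, B+, B-, AB+, AB-.

A+, A-, B+, B-, AB+, AB-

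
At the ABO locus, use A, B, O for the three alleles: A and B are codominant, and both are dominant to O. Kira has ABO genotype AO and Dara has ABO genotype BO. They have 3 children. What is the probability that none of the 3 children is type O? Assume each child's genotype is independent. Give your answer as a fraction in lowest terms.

ABO cross AO × BO → 1/4 O, 1/4 A, 1/4 B, 1/4 AB.
So P(type O) = 1/4 per child.
P(not type O) = 3/4 for one child; (3/4)^3 = 27/64.

27/64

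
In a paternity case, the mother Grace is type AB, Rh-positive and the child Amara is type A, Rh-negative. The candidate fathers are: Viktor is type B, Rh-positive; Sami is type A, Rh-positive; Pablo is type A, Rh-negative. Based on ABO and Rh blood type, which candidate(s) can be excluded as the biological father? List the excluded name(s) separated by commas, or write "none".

none

A candidate is excluded only if no genotype consistent with his phenotype could produce a type A, Rh-negative child with a type AB, Rh-positive mother.
Every candidate has at least one consistent genotype combination, so none can be excluded.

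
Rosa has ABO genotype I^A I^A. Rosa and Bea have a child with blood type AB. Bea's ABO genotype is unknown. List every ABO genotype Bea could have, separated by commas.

I^A I^B, I^B I^B, I^B i

For each candidate genotype of Bea, check whether crossing it with I^A I^A can produce every observed child phenotype.
  I^A I^A → possible child types {A} ✗
  I^A I^B → possible child types {A, AB} ✓
  I^A i → possible child types {A} ✗
  I^B I^B → possible child types {AB} ✓
  I^B i → possible child types {A, AB} ✓
  i i → possible child types {A} ✗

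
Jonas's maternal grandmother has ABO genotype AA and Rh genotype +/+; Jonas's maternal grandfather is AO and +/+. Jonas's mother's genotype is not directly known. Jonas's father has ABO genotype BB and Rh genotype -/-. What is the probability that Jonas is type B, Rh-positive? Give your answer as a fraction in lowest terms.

Jonas's mother's ABO genotype from AA × AO: 1/2 AA, 1/2 AO.
Crossing each possibility with the father BB and summing P(type B): 1/2·0 + 1/2·1/2 = 1/4.
Similarly for Rh via the mother's Rh distribution: P(Rh+) = 1.
Independent loci: 1/4 × 1 = 1/4.

1/4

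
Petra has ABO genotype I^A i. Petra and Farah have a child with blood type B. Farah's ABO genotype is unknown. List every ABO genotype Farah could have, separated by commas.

I^A I^B, I^B I^B, I^B i

For each candidate genotype of Farah, check whether crossing it with I^A i can produce every observed child phenotype.
  I^A I^A → possible child types {A} ✗
  I^A I^B → possible child types {A, B, AB} ✓
  I^A i → possible child types {O, A} ✗
  I^B I^B → possible child types {B, AB} ✓
  I^B i → possible child types {O, A, B, AB} ✓
  i i → possible child types {O, A} ✗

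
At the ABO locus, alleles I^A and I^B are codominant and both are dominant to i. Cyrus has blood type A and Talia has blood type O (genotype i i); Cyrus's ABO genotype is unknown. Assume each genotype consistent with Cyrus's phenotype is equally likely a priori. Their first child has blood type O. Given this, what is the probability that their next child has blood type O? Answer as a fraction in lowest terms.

Possible genotypes: Cyrus ∈ {I^A I^A, I^A i}; Talia ∈ {i i}.
Weight each parental genotype pair by prior × P(type-O child):
  I^A i × i i: posterior weight 1; P(next child type O) = 1/2.
Weighted sum = 1/2.

1/2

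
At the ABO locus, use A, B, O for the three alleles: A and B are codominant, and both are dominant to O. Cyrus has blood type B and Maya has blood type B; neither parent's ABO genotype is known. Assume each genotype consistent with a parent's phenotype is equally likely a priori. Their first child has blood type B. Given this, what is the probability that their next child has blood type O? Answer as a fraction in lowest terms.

1/20

Possible genotypes: Cyrus ∈ {BB, BO}; Maya ∈ {BB, BO}.
Weight each parental genotype pair by prior × P(type-B child):
  BB × BB: posterior weight 4/15; P(next child type O) = 0.
  BB × BO: posterior weight 4/15; P(next child type O) = 0.
  BO × BB: posterior weight 4/15; P(next child type O) = 0.
  BO × BO: posterior weight 1/5; P(next child type O) = 1/4.
Weighted sum = 1/20.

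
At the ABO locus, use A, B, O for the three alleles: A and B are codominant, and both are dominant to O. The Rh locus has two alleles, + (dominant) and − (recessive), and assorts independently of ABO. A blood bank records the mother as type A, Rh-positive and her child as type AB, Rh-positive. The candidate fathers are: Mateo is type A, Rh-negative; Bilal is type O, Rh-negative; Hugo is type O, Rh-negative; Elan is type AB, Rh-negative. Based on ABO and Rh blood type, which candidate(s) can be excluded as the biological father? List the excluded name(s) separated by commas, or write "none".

A candidate is excluded only if no genotype consistent with his phenotype could produce a type AB, Rh-positive child with a type A, Rh-positive mother.
Mateo (type A, Rh-): no genotype consistent with that phenotype can produce a type-AB Rh+ child with a type-A mother.
Bilal (type O, Rh-): no genotype consistent with that phenotype can produce a type-AB Rh+ child with a type-A mother.
Hugo (type O, Rh-): no genotype consistent with that phenotype can produce a type-AB Rh+ child with a type-A mother.

Mateo, Bilal, Hugo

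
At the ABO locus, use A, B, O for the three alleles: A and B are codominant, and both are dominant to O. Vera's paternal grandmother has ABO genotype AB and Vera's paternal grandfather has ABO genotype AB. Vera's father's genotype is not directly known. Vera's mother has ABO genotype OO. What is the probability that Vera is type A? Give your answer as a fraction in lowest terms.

Vera's father's ABO genotype from AB × AB: 1/4 AA, 1/2 AB, 1/4 BB.
Crossing each possibility with the mother OO and summing P(type A): 1/4·1 + 1/2·1/2 + 1/4·0 = 1/2.

1/2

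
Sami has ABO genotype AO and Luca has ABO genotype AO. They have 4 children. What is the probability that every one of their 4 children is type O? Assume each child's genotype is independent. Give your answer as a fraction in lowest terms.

1/256

ABO cross AO × AO → 1/4 O, 3/4 A.
So P(type O) = 1/4 per child.
All 4 independent: (1/4)^4 = 1/256.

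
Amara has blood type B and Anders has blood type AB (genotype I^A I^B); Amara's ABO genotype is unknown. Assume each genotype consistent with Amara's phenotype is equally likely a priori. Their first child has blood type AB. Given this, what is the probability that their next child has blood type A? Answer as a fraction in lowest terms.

1/12

Possible genotypes: Amara ∈ {I^B I^B, I^B i}; Anders ∈ {I^A I^B}.
Weight each parental genotype pair by prior × P(type-AB child):
  I^B I^B × I^A I^B: posterior weight 2/3; P(next child type A) = 0.
  I^B i × I^A I^B: posterior weight 1/3; P(next child type A) = 1/4.
Weighted sum = 1/12.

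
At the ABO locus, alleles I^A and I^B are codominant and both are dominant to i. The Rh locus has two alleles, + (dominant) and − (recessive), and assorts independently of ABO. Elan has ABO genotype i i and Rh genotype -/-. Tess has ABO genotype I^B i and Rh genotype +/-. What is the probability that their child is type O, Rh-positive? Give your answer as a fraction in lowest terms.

ABO cross i i × I^B i → offspring phenotypes: 1/2 O, 1/2 B.
Rh cross -/- × +/- → 1/2 Rh+, 1/2 Rh-.
Independent loci: P(type O, Rh-positive) = 1/2 × 1/2 = 1/4.

1/4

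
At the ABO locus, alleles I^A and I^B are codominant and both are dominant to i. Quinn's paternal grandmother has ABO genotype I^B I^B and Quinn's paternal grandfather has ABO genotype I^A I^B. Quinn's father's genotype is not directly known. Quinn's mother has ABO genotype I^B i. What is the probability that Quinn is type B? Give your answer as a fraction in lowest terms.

3/4

Quinn's father's ABO genotype from I^B I^B × I^A I^B: 1/2 I^A I^B, 1/2 I^B I^B.
Crossing each possibility with the mother I^B i and summing P(type B): 1/2·1/2 + 1/2·1 = 3/4.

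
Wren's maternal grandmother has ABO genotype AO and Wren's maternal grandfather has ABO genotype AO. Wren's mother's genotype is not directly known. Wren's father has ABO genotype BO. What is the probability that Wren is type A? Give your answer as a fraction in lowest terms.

1/4

Wren's mother's ABO genotype from AO × AO: 1/4 AA, 1/2 AO, 1/4 OO.
Crossing each possibility with the father BO and summing P(type A): 1/4·1/2 + 1/2·1/4 + 1/4·0 = 1/4.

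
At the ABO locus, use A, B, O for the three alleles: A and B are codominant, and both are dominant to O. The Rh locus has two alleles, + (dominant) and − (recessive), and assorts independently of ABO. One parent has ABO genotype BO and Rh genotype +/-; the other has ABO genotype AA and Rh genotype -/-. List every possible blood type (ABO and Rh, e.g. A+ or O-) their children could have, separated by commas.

A+, A-, AB+, AB-

Gametes from BO × AA give offspring ABO genotypes AB, AO, i.e. phenotypes A, AB.
Rh cross +/- × -/- → phenotypes Rh+, Rh-.
Combining independently: A+, A-, AB+, AB-.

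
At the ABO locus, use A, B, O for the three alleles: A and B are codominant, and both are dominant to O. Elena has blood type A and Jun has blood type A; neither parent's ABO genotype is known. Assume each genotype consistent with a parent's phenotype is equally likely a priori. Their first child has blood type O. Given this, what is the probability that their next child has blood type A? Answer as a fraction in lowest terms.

Possible genotypes: Elena ∈ {AA, AO}; Jun ∈ {AA, AO}.
Weight each parental genotype pair by prior × P(type-O child):
  AO × AO: posterior weight 1; P(next child type A) = 3/4.
Weighted sum = 3/4.

3/4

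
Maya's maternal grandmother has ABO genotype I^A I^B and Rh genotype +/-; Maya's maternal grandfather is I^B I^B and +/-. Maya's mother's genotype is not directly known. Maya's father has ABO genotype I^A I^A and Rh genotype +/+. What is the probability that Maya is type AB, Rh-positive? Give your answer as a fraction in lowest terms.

Maya's mother's ABO genotype from I^A I^B × I^B I^B: 1/2 I^A I^B, 1/2 I^B I^B.
Crossing each possibility with the father I^A I^A and summing P(type AB): 1/2·1/2 + 1/2·1 = 3/4.
Similarly for Rh via the mother's Rh distribution: P(Rh+) = 1.
Independent loci: 3/4 × 1 = 3/4.

3/4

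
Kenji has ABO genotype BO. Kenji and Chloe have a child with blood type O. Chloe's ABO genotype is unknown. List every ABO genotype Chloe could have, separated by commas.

For each candidate genotype of Chloe, check whether crossing it with BO can produce every observed child phenotype.
  AA → possible child types {A, AB} ✗
  AB → possible child types {A, B, AB} ✗
  AO → possible child types {O, A, B, AB} ✓
  BB → possible child types {B} ✗
  BO → possible child types {O, B} ✓
  OO → possible child types {O, B} ✓

AO, BO, OO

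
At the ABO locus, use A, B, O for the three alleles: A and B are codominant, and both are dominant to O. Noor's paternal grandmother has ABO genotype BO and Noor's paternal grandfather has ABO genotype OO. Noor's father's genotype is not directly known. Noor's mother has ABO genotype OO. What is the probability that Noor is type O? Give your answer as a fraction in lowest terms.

Noor's father's ABO genotype from BO × OO: 1/2 BO, 1/2 OO.
Crossing each possibility with the mother OO and summing P(type O): 1/2·1/2 + 1/2·1 = 3/4.

3/4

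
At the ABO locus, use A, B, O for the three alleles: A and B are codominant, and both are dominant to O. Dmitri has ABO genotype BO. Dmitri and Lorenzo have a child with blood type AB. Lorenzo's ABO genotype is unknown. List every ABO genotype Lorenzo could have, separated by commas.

For each candidate genotype of Lorenzo, check whether crossing it with BO can produce every observed child phenotype.
  AA → possible child types {A, AB} ✓
  AB → possible child types {A, B, AB} ✓
  AO → possible child types {O, A, B, AB} ✓
  BB → possible child types {B} ✗
  BO → possible child types {O, B} ✗
  OO → possible child types {O, B} ✗

AA, AB, AO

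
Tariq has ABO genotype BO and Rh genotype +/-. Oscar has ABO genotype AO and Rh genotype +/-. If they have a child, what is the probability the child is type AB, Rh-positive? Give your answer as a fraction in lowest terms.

ABO cross BO × AO → offspring phenotypes: 1/4 O, 1/4 A, 1/4 B, 1/4 AB.
Rh cross +/- × +/- → 3/4 Rh+, 1/4 Rh-.
Independent loci: P(type AB, Rh-positive) = 1/4 × 3/4 = 3/16.

3/16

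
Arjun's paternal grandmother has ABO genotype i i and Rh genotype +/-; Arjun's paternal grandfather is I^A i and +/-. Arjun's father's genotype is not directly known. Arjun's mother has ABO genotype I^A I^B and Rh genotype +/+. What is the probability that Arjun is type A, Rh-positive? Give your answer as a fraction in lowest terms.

1/2

Arjun's father's ABO genotype from i i × I^A i: 1/2 I^A i, 1/2 i i.
Crossing each possibility with the mother I^A I^B and summing P(type A): 1/2·1/2 + 1/2·1/2 = 1/2.
Similarly for Rh via the father's Rh distribution: P(Rh+) = 1.
Independent loci: 1/2 × 1 = 1/2.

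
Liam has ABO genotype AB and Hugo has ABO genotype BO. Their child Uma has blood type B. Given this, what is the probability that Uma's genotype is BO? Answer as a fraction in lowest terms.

1/2

Cross AB × BO → 1/4 AB, 1/4 AO, 1/4 BB, 1/4 BO.
Type-B genotypes among offspring: BB (1/4), BO (1/4); total 1/2.
P(BO | type B) = (1/4) / (1/2) = 1/2.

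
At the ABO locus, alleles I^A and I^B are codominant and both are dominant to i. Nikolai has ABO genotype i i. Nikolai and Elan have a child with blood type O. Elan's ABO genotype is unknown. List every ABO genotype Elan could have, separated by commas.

For each candidate genotype of Elan, check whether crossing it with i i can produce every observed child phenotype.
  I^A I^A → possible child types {A} ✗
  I^A I^B → possible child types {A, B} ✗
  I^A i → possible child types {O, A} ✓
  I^B I^B → possible child types {B} ✗
  I^B i → possible child types {O, B} ✓
  i i → possible child types {O} ✓

I^A i, I^B i, i i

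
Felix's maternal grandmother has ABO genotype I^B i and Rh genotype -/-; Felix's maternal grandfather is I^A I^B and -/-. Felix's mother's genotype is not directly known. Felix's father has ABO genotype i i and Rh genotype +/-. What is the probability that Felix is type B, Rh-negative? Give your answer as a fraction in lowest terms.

Felix's mother's ABO genotype from I^B i × I^A I^B: 1/4 I^A I^B, 1/4 I^A i, 1/4 I^B I^B, 1/4 I^B i.
Crossing each possibility with the father i i and summing P(type B): 1/4·1/2 + 1/4·0 + 1/4·1 + 1/4·1/2 = 1/2.
Similarly for Rh via the mother's Rh distribution: P(Rh-) = 1/2.
Independent loci: 1/2 × 1/2 = 1/4.

1/4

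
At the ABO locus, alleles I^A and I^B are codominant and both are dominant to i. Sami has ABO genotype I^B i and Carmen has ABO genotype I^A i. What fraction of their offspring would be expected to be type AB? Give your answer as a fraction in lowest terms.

ABO cross I^B i × I^A i → offspring phenotypes: 1/4 O, 1/4 A, 1/4 B, 1/4 AB.
So P(type AB) = 1/4.

1/4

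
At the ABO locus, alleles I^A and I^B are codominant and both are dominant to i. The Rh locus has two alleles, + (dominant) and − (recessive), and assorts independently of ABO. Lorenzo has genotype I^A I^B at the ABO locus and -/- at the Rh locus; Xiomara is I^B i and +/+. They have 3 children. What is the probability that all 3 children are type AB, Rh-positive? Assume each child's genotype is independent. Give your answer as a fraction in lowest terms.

1/64

ABO cross I^A I^B × I^B i → 1/4 A, 1/2 B, 1/4 AB.
Rh cross -/- × +/+ → 1 Rh+; so P(type AB, Rh-positive) = 1/4 × 1 = 1/4 per child.
All 3 independent: (1/4)^3 = 1/64.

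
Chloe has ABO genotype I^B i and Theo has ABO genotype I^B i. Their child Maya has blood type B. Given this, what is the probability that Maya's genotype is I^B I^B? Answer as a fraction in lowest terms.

1/3

Cross I^B i × I^B i → 1/4 I^B I^B, 1/2 I^B i, 1/4 i i.
Type-B genotypes among offspring: I^B I^B (1/4), I^B i (1/2); total 3/4.
P(I^B I^B | type B) = (1/4) / (3/4) = 1/3.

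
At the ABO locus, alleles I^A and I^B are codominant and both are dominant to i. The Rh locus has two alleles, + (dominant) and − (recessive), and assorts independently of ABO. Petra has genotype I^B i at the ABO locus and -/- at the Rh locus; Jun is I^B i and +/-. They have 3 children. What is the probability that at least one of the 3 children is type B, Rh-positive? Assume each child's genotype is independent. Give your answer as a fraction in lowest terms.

ABO cross I^B i × I^B i → 1/4 O, 3/4 B.
Rh cross -/- × +/- → 1/2 Rh+, 1/2 Rh-; so P(type B, Rh-positive) = 3/4 × 1/2 = 3/8 per child.
P(none) = (5/8)^3 = 125/512; P(at least one) = 1 − 125/512 = 387/512.

387/512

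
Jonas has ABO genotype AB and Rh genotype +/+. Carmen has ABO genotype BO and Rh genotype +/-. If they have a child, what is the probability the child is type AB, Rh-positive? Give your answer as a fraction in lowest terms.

1/4

ABO cross AB × BO → offspring phenotypes: 1/4 A, 1/2 B, 1/4 AB.
Rh cross +/+ × +/- → 1 Rh+.
Independent loci: P(type AB, Rh-positive) = 1/4 × 1 = 1/4.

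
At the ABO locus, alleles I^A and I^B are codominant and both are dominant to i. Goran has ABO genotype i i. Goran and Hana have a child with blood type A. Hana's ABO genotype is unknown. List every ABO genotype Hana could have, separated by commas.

I^A I^A, I^A I^B, I^A i

For each candidate genotype of Hana, check whether crossing it with i i can produce every observed child phenotype.
  I^A I^A → possible child types {A} ✓
  I^A I^B → possible child types {A, B} ✓
  I^A i → possible child types {O, A} ✓
  I^B I^B → possible child types {B} ✗
  I^B i → possible child types {O, B} ✗
  i i → possible child types {O} ✗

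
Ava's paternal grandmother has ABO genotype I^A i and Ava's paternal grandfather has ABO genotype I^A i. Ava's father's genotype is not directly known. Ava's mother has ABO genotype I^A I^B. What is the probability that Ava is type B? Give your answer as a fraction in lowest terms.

1/4

Ava's father's ABO genotype from I^A i × I^A i: 1/4 I^A I^A, 1/2 I^A i, 1/4 i i.
Crossing each possibility with the mother I^A I^B and summing P(type B): 1/4·0 + 1/2·1/4 + 1/4·1/2 = 1/4.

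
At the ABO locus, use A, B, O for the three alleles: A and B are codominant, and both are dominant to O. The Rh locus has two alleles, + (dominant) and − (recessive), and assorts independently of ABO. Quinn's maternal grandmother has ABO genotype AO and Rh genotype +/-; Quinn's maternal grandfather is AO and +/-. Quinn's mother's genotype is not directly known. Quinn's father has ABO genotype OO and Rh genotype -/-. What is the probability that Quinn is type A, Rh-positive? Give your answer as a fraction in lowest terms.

1/4

Quinn's mother's ABO genotype from AO × AO: 1/4 AA, 1/2 AO, 1/4 OO.
Crossing each possibility with the father OO and summing P(type A): 1/4·1 + 1/2·1/2 + 1/4·0 = 1/2.
Similarly for Rh via the mother's Rh distribution: P(Rh+) = 1/2.
Independent loci: 1/2 × 1/2 = 1/4.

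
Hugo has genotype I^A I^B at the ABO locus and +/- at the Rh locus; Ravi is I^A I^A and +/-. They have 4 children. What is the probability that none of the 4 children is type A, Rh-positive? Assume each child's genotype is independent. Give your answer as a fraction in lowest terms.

625/4096

ABO cross I^A I^B × I^A I^A → 1/2 A, 1/2 AB.
Rh cross +/- × +/- → 3/4 Rh+, 1/4 Rh-; so P(type A, Rh-positive) = 1/2 × 3/4 = 3/8 per child.
P(not type A, Rh-positive) = 5/8 for one child; (5/8)^4 = 625/4096.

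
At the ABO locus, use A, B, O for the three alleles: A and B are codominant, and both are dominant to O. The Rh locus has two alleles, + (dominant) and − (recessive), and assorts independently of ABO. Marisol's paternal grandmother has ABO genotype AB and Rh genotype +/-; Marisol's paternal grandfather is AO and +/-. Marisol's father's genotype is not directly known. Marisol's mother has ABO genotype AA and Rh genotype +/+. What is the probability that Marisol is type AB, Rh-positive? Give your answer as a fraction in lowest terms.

Marisol's father's ABO genotype from AB × AO: 1/4 AA, 1/4 AB, 1/4 AO, 1/4 BO.
Crossing each possibility with the mother AA and summing P(type AB): 1/4·0 + 1/4·1/2 + 1/4·0 + 1/4·1/2 = 1/4.
Similarly for Rh via the father's Rh distribution: P(Rh+) = 1.
Independent loci: 1/4 × 1 = 1/4.

1/4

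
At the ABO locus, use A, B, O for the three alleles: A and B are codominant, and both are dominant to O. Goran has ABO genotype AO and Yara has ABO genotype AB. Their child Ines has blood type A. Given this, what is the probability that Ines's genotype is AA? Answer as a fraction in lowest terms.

Cross AO × AB → 1/4 AA, 1/4 AB, 1/4 AO, 1/4 BO.
Type-A genotypes among offspring: AA (1/4), AO (1/4); total 1/2.
P(AA | type A) = (1/4) / (1/2) = 1/2.

1/2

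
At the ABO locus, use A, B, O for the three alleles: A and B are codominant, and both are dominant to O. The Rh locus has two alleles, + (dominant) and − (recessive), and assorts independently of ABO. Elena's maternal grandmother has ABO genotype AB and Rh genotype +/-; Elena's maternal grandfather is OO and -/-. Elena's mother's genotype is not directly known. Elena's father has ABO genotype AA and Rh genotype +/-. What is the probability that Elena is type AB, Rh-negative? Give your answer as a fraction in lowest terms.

3/32

Elena's mother's ABO genotype from AB × OO: 1/2 AO, 1/2 BO.
Crossing each possibility with the father AA and summing P(type AB): 1/2·0 + 1/2·1/2 = 1/4.
Similarly for Rh via the mother's Rh distribution: P(Rh-) = 3/8.
Independent loci: 1/4 × 3/8 = 3/32.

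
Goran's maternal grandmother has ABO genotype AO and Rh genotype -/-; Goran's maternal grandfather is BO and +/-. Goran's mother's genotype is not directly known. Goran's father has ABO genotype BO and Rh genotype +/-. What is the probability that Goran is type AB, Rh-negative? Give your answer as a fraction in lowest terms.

Goran's mother's ABO genotype from AO × BO: 1/4 AB, 1/4 AO, 1/4 BO, 1/4 OO.
Crossing each possibility with the father BO and summing P(type AB): 1/4·1/4 + 1/4·1/4 + 1/4·0 + 1/4·0 = 1/8.
Similarly for Rh via the mother's Rh distribution: P(Rh-) = 3/8.
Independent loci: 1/8 × 3/8 = 3/64.

3/64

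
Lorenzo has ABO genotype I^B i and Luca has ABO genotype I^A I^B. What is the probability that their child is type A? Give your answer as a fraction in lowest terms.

ABO cross I^B i × I^A I^B → offspring phenotypes: 1/4 A, 1/2 B, 1/4 AB.
So P(type A) = 1/4.

1/4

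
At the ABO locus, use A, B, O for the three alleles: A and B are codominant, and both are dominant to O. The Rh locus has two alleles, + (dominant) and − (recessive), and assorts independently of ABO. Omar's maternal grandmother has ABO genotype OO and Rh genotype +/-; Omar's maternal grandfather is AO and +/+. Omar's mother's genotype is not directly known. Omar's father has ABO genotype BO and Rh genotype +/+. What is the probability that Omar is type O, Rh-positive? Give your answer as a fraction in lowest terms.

Omar's mother's ABO genotype from OO × AO: 1/2 AO, 1/2 OO.
Crossing each possibility with the father BO and summing P(type O): 1/2·1/4 + 1/2·1/2 = 3/8.
Similarly for Rh via the mother's Rh distribution: P(Rh+) = 1.
Independent loci: 3/8 × 1 = 3/8.

3/8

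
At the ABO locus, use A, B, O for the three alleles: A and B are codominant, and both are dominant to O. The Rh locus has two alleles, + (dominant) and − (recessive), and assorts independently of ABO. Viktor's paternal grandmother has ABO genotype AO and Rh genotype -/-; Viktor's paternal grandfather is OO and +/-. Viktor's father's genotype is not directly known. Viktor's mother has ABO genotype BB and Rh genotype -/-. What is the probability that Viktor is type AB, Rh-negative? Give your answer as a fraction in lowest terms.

Viktor's father's ABO genotype from AO × OO: 1/2 AO, 1/2 OO.
Crossing each possibility with the mother BB and summing P(type AB): 1/2·1/2 + 1/2·0 = 1/4.
Similarly for Rh via the father's Rh distribution: P(Rh-) = 3/4.
Independent loci: 1/4 × 3/4 = 3/16.

3/16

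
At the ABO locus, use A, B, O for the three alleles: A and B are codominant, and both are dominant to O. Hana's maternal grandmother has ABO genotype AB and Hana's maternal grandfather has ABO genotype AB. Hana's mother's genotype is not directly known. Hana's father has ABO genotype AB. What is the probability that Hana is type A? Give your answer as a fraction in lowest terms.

1/4

Hana's mother's ABO genotype from AB × AB: 1/4 AA, 1/2 AB, 1/4 BB.
Crossing each possibility with the father AB and summing P(type A): 1/4·1/2 + 1/2·1/4 + 1/4·0 = 1/4.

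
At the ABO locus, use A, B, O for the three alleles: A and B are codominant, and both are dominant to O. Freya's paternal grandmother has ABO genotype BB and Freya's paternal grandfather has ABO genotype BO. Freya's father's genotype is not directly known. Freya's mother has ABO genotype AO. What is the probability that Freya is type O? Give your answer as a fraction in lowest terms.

Freya's father's ABO genotype from BB × BO: 1/2 BB, 1/2 BO.
Crossing each possibility with the mother AO and summing P(type O): 1/2·0 + 1/2·1/4 = 1/8.

1/8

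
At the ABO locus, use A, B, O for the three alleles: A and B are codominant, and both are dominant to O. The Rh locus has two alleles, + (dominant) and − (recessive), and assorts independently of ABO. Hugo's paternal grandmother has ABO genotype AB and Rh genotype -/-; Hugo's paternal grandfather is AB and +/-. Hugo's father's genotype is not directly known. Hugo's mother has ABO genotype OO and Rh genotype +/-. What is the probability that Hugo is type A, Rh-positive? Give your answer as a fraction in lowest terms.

5/16

Hugo's father's ABO genotype from AB × AB: 1/4 AA, 1/2 AB, 1/4 BB.
Crossing each possibility with the mother OO and summing P(type A): 1/4·1 + 1/2·1/2 + 1/4·0 = 1/2.
Similarly for Rh via the father's Rh distribution: P(Rh+) = 5/8.
Independent loci: 1/2 × 5/8 = 5/16.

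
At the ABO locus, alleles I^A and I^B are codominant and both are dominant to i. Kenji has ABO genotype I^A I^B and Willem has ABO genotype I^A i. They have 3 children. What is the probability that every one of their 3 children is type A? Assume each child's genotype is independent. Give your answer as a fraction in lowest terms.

ABO cross I^A I^B × I^A i → 1/2 A, 1/4 B, 1/4 AB.
So P(type A) = 1/2 per child.
All 3 independent: (1/2)^3 = 1/8.

1/8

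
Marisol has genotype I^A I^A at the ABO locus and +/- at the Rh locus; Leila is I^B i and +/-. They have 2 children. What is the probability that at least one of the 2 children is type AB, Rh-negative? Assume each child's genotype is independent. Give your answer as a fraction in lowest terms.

ABO cross I^A I^A × I^B i → 1/2 A, 1/2 AB.
Rh cross +/- × +/- → 3/4 Rh+, 1/4 Rh-; so P(type AB, Rh-negative) = 1/2 × 1/4 = 1/8 per child.
P(none) = (7/8)^2 = 49/64; P(at least one) = 1 − 49/64 = 15/64.

15/64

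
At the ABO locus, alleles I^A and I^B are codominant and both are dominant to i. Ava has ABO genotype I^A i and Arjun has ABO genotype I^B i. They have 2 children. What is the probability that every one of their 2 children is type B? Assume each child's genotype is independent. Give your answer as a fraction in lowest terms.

ABO cross I^A i × I^B i → 1/4 O, 1/4 A, 1/4 B, 1/4 AB.
So P(type B) = 1/4 per child.
All 2 independent: (1/4)^2 = 1/16.

1/16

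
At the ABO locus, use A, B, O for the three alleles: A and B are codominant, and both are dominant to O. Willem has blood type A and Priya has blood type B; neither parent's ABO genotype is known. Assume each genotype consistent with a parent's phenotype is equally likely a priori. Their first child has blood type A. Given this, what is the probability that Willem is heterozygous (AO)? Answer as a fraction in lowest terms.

1/3

Possible genotypes: Willem ∈ {AA, AO}; Priya ∈ {BB, BO}.
Weight each parental genotype pair by prior × P(type-A child):
  AA × BO: posterior weight 2/3.
  AO × BO: posterior weight 1/3.
Sum the posterior weight over pairs where Willem is AO: 1/3.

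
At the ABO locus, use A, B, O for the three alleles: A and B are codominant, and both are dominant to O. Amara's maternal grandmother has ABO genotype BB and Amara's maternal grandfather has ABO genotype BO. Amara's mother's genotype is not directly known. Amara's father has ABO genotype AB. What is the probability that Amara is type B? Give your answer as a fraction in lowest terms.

Amara's mother's ABO genotype from BB × BO: 1/2 BB, 1/2 BO.
Crossing each possibility with the father AB and summing P(type B): 1/2·1/2 + 1/2·1/2 = 1/2.

1/2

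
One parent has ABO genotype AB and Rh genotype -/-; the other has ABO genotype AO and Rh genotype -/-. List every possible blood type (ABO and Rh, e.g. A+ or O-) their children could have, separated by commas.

A-, B-, AB-

Gametes from AB × AO give offspring ABO genotypes AA, AB, AO, BO, i.e. phenotypes A, B, AB.
Rh cross -/- × -/- → phenotypes Rh-.
Combining independently: A-, B-, AB-.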